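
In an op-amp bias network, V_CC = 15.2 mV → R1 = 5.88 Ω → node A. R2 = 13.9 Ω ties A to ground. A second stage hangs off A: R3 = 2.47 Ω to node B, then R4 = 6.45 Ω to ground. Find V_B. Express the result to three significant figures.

V_B ≈ 5.28 mV

Node A sees R2 in parallel with the series input of stage 2, R3 + R4 = 8.920 Ω.
Effective lower resistance at A: R2 ‖ 8.920 = 5.433 Ω.
V_A = 15.2 × 5.433/(5.88 + 5.433) = 7.300 mV.
Then the unloaded second divider: V_B = V_A × R4/(R3+R4) = 7.300 × 0.7231 = 5.279 mV.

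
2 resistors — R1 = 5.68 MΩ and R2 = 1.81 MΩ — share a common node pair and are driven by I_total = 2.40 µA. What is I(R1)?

I ≈ 0.580 µA

With just two branches, the current splits inversely with resistance.
So I = 2.40 × 1.81/7.490 = 0.5800 µA.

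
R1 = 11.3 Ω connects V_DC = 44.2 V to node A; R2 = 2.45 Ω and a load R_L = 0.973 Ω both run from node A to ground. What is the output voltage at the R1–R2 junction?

R2 ‖ R_L = (2.45 × 0.973)/(2.45 + 0.973) = 0.6964 Ω.
Now apply the divider: V_out = 44.2 × 0.05805 = 2.566 V.

V_out ≈ 2.57 V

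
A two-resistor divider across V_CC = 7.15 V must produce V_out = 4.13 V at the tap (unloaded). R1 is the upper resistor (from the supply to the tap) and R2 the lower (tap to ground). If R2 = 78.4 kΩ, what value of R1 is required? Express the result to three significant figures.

V_out/V_CC = R2/(R1+R2) = 0.5776.
So R1 = R2 · (V_CC/V_out − 1) = 78.4 × (7.15/4.13 − 1) = 78.4 × 0.7312 = 57.33 kΩ.

R1 ≈ 57.3 kΩ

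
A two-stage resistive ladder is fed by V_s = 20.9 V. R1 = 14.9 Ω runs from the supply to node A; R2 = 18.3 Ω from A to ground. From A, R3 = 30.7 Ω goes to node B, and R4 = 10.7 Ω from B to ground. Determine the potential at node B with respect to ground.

V_B ≈ 2.48 V

Looking into the second stage from A: R3 + R4 = 41.40 Ω appears in parallel with R2.
R2 ‖ (R3+R4) = 12.69 Ω.
First divider: V_A = V_s · 12.69/(14.9 + 12.69) = 9.613 V.
V_B = V_A × 0.2585 = 2.485 V.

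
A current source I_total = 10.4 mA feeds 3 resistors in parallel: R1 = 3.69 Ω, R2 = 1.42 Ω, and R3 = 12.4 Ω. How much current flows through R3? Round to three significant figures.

Conductances: ΣG = 1/3.69 + 1/1.42 + 1/12.4 = 1.056 (1/Ω).
By the current-divider rule, I = I_total · G_k/ΣG = 10.4 × 0.07638 = 0.7943 mA.

I ≈ 0.794 mA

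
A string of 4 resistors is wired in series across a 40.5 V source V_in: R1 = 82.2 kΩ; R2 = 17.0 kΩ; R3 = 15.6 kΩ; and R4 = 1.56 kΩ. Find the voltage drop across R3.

Series total: ΣR = 82.2 + 17.0 + 15.6 + 1.56 = 116.4 kΩ.
Voltage divider: V = V_in · (15.60 / 116.4) = 40.5 × 0.1341 = 5.430 V.

V ≈ 5.43 V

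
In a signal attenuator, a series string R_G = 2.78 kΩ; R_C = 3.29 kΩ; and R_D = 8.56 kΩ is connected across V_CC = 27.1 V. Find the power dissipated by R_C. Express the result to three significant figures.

Series current I = V_CC/ΣR = 27.1/14.63 = 1.852 mA.
P(R_C) = I²·R_C = (1.852)² × 3.29 = 11.29 mW.

P ≈ 11.3 mW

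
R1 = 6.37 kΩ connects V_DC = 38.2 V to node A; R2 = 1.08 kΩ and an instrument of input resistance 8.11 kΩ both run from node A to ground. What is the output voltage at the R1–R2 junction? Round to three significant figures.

V_out ≈ 4.97 V

R2 ‖ R_L = (1.08 × 8.11)/(1.08 + 8.11) = 0.9531 kΩ.
Then V_out = V_DC · R2'/(R1 + R2') = 38.2 × 0.9531/7.323 = 4.972 V.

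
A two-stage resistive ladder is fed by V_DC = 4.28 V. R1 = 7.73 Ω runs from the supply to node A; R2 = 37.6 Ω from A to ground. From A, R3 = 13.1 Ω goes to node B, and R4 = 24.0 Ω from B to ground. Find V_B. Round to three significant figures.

V_B ≈ 1.96 V

Node A sees R2 in parallel with the series input of stage 2, R3 + R4 = 37.10 Ω.
R2 ‖ (R3+R4) = 18.67 Ω.
So V_A = 4.28 × 0.7072 = 3.027 V.
Then the unloaded second divider: V_B = V_A × R4/(R3+R4) = 3.027 × 0.6469 = 1.958 V.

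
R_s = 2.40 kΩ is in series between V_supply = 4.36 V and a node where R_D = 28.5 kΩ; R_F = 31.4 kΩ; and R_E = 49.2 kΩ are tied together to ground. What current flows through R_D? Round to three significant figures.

I ≈ 0.126 mA

Equivalent of the parallel group: R_p = 11.46 kΩ.
Node voltage V_A = V_supply · R_p/(R_s + R_p) = 4.36 × 0.8268 = 3.605 V.
I(R_D) = V_A / R_D = 3.605/28.5 = 0.1265 mA.
(Check via current divider: I_total = 0.3146 mA; share G_k/ΣG = 0.4021 → same result.)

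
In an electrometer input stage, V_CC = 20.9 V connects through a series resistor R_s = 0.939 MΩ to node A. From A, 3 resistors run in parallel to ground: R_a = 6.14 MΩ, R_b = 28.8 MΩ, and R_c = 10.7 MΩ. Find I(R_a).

I ≈ 2.67 µA

Equivalent of the parallel group: R_p = 3.436 MΩ.
V_A = 20.9 × 3.436/4.375 = 16.41 V.
I(R_a) = V_A / R_a = 16.41/6.14 = 2.673 µA.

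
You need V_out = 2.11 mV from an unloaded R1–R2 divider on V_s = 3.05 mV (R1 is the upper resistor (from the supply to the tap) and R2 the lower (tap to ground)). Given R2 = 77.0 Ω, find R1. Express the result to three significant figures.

Required fraction k = V_out/V_s = 0.6918.
So R1 = R2 · (V_s/V_out − 1) = 77.0 × (3.05/2.11 − 1) = 77.0 × 0.4455 = 34.30 Ω.

R1 ≈ 34.3 Ω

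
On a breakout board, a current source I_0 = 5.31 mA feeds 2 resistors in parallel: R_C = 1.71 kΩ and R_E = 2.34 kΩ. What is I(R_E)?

I ≈ 2.24 mA

With just two branches, the current splits inversely with resistance.
I(R_E) = 5.31 × 1.71/(1.71 + 2.34) = 5.31 × 0.4222 = 2.242 mA.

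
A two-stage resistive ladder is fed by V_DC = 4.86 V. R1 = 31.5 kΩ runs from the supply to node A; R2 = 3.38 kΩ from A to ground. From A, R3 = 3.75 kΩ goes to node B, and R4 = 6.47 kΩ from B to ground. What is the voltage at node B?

V_B ≈ 0.230 V

Looking into the second stage from A: R3 + R4 = 10.22 kΩ appears in parallel with R2.
Effective lower resistance at A: R2 ‖ 10.22 = 2.540 kΩ.
V_A = 4.86 × 2.540/(31.5 + 2.540) = 0.3626 V.
Then the unloaded second divider: V_B = V_A × R4/(R3+R4) = 0.3626 × 0.6331 = 0.2296 V.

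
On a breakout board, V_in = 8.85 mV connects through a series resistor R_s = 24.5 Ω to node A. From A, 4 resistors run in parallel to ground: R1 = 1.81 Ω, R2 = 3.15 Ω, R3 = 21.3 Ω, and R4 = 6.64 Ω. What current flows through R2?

I ≈ 0.103 mA

Equivalent of the parallel group: R_p = 0.9368 Ω.
V_A by voltage divider: V_A = 8.85 × 0.9368/(24.5 + 0.9368) = 0.3259 mV.
I(R2) = V_A / R2 = 0.3259/3.15 = 0.1035 mA.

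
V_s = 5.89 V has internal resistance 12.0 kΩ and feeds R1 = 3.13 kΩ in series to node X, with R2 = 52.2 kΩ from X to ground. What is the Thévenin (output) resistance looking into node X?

R1' = 12.0 + 3.13 = 15.13 kΩ (source resistance + R1).
Zeroing V_s shorts the top of R1' to ground, so R_th = R1' ‖ R2 = 11.73 kΩ.

R_th ≈ 11.7 kΩ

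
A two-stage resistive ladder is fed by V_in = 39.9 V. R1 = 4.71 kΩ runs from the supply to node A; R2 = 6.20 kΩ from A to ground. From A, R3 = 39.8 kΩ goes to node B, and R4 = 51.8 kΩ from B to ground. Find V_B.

Looking into the second stage from A: R3 + R4 = 91.60 kΩ appears in parallel with R2.
R2 ‖ (R3+R4) = 5.807 kΩ.
V_A = 39.9 × 5.807/(4.71 + 5.807) = 22.03 V.
Then the unloaded second divider: V_B = V_A × R4/(R3+R4) = 22.03 × 0.5655 = 12.46 V.

V_B ≈ 12.5 V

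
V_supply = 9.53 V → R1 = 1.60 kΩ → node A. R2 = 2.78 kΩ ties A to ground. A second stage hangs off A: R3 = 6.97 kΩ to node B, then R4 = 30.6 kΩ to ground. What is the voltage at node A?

Node A sees R2 in parallel with the series input of stage 2, R3 + R4 = 37.57 kΩ.
R2 ‖ (R3+R4) = 2.588 kΩ.
V_A = 9.53 × 2.588/(1.60 + 2.588) = 5.890 V.

V_A ≈ 5.89 V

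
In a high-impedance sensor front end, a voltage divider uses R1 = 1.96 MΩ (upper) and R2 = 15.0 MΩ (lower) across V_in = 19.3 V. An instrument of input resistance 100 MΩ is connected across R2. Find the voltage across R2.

First combine the lower leg with the load: R2 ‖ R_L = 13.04 MΩ.
Voltage divider with the loaded lower leg: V_out = 19.3 × 13.04/(1.96 + 13.04) = 19.3 × 0.8694 = 16.78 V.

V_out ≈ 16.8 V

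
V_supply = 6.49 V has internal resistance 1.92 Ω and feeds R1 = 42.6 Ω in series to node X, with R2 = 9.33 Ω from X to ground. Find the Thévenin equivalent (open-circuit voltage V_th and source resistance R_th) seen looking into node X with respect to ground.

R1' = 1.92 + 42.6 = 44.52 Ω (source resistance + R1).
Open-circuit (no load on X): V_th = V_supply · R2/(R1' + R2) = 6.49 × 9.33/(44.52 + 9.33) = 1.124 V.
Looking into X with the source shorted: R_th = R1'·R2/(R1'+R2) = 44.52 × 9.33/53.85 = 7.713 Ω.

V_th ≈ 1.12 V, R_th ≈ 7.71 Ω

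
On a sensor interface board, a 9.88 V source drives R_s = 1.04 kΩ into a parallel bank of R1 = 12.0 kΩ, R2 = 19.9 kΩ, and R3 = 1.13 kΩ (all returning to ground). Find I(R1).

Equivalent of the parallel group: R_p = 0.9818 kΩ.
Node voltage V_A = V_DC · R_p/(R_s + R_p) = 9.88 × 0.4856 = 4.798 V.
Branch current I = V_A/R1 = 4.798/12.0 = 0.3998 mA.

I ≈ 0.400 mA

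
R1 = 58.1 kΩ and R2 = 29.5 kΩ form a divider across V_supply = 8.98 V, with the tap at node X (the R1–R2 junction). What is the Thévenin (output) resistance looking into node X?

With V_supply suppressed (replaced by a short), R_th = R1 ‖ R2 = (58.10 × 29.5)/(58.10 + 29.5) = 19.57 kΩ.

R_th ≈ 19.6 kΩ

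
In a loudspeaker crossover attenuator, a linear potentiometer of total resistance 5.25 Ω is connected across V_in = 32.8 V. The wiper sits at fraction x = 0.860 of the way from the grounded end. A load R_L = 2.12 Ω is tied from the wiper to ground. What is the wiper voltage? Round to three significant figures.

V_out ≈ 21.7 V

Split the track: R_lower = x·R_p = 4.515 Ω, R_upper = (1−x)·R_p = 0.7350 Ω.
R_L loads the lower segment: effective lower R = 1.443 Ω.
Loaded-divider output: V_out = 32.8 × 0.6625 = 21.73 V.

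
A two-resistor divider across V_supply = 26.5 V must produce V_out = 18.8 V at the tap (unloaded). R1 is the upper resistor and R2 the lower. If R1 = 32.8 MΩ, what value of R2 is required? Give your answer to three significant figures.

R2 ≈ 80.1 MΩ

The divider ratio is R2/(R1+R2) = 18.8/26.5 = 0.7094.
R2 = R1 · 0.7094/(1 − 0.7094) = 80.08 MΩ.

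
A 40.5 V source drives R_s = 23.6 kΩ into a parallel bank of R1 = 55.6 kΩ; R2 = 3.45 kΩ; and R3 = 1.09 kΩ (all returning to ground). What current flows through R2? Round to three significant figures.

Equivalent of the parallel group: R_p = 0.8161 kΩ.
V_A by voltage divider: V_A = 40.5 × 0.8161/(23.6 + 0.8161) = 1.354 V.
Branch current I = V_A/R2 = 1.354/3.45 = 0.3924 mA.
(Check via current divider: I_total = 1.659 mA; share G_k/ΣG = 0.2366 → same result.)

I ≈ 0.392 mA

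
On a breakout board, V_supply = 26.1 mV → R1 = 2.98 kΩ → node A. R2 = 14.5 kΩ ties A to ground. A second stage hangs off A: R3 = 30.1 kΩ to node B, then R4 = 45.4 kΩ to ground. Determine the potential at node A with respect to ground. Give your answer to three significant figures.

V_A ≈ 21.0 mV

Looking into the second stage from A: R3 + R4 = 75.50 kΩ appears in parallel with R2.
Effective lower resistance at A: R2 ‖ 75.50 = 12.16 kΩ.
V_A = 26.1 × 12.16/(2.98 + 12.16) = 20.96 mV.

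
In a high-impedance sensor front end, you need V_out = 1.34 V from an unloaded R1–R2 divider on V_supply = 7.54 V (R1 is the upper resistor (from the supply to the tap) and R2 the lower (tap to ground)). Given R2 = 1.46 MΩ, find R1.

R1 ≈ 6.76 MΩ

The divider ratio is R2/(R1+R2) = 1.34/7.54 = 0.1777.
R1 = R2·(1/k − 1) = 1.46 × 4.627 = 6.755 MΩ.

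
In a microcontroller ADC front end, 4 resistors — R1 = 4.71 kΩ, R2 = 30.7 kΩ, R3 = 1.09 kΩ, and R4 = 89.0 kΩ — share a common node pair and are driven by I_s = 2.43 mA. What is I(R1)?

I ≈ 0.440 mA

Total conductance ΣG = 1/4.71 + 1/30.7 + 1/1.09 + 1/89.0 = 1.174 (units of 1/kΩ).
Current divider: I(R1) = I_s · G_k/ΣG = 2.43 × (0.2123/1.174) = 2.43 × 0.1809 = 0.4396 mA.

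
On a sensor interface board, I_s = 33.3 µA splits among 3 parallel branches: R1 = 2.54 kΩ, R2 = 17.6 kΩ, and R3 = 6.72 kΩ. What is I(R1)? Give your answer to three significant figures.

Conductances: ΣG = 1/2.54 + 1/17.6 + 1/6.72 = 0.5993 (1/kΩ).
Current divider: I(R1) = I_s · G_k/ΣG = 33.3 × (0.3937/0.5993) = 33.3 × 0.6569 = 21.87 µA.

I ≈ 21.9 µA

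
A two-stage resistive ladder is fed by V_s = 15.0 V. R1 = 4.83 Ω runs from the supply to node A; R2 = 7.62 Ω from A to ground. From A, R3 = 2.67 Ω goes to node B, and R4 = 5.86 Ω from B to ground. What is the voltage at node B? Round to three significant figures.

Looking into the second stage from A: R3 + R4 = 8.530 Ω appears in parallel with R2.
Effective lower resistance at A: R2 ‖ 8.530 = 4.025 Ω.
V_A = 15.0 × 4.025/(4.83 + 4.025) = 6.818 V.
V_B = V_A × 0.6870 = 4.684 V.

V_B ≈ 4.68 V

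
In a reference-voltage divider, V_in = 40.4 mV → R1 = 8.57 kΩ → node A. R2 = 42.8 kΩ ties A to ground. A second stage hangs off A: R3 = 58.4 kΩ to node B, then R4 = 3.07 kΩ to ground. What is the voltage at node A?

Node A sees R2 in parallel with the series input of stage 2, R3 + R4 = 61.47 kΩ.
R2 ‖ (R3+R4) = 25.23 kΩ.
First divider: V_A = V_in · 25.23/(8.57 + 25.23) = 30.16 mV.

V_A ≈ 30.2 mV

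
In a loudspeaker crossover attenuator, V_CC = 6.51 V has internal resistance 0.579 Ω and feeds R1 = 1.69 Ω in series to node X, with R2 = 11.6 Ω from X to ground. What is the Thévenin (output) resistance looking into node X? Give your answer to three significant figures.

R1' = 0.579 + 1.69 = 2.269 Ω (source resistance + R1).
Zeroing V_CC shorts the top of R1' to ground, so R_th = R1' ‖ R2 = 1.898 Ω.

R_th ≈ 1.90 Ω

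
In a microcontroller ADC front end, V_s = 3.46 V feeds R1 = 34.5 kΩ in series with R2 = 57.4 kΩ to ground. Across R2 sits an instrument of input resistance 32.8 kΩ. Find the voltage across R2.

R2 ‖ R_L = (57.4 × 32.8)/(57.4 + 32.8) = 20.87 kΩ.
Now apply the divider: V_out = 3.46 × 0.3769 = 1.304 V.

V_out ≈ 1.30 V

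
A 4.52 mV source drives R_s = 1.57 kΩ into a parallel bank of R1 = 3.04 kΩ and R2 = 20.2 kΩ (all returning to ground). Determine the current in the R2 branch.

I ≈ 0.140 µA

Combine the parallel branches: R_p = (1/3.04 + 1/20.2)⁻¹ = 2.642 kΩ.
V_A = 4.52 × 2.642/4.212 = 2.835 mV.
I(R2) = V_A / R2 = 2.835/20.2 = 0.1404 µA.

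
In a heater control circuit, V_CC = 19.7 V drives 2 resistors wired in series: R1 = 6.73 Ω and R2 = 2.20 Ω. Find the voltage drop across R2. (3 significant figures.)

ΣR = 6.73 + 2.20 = 8.930 Ω.
By the voltage-divider rule, V = 19.7 × 2.200/8.930 = 4.853 V.

V ≈ 4.85 V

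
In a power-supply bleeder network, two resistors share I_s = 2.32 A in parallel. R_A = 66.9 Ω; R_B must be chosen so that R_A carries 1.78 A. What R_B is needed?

R_B ≈ 221 Ω

Two-branch current divider: I_A = I_s · R_B/(R_A + R_B).
1.78/2.32 = R_B/(R_A + R_B) → R_B = R_A · (0.7672)/(1 − 0.7672) = 66.9 × 3.296 = 220.5 Ω.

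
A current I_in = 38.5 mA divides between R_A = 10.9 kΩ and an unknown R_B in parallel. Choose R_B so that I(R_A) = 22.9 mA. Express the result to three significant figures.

R_B ≈ 16.0 kΩ

In a two-way split, I_A/I_in = R_B/(R_A + R_B).
With f = 0.5948, R_B = R_A · f/(1−f) = 10.9 × 1.468 = 16.00 kΩ.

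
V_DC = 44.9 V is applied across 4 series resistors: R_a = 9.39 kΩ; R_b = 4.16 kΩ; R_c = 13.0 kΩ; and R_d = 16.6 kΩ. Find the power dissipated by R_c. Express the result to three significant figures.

P ≈ 14.1 mW

ΣR = 43.15 kΩ → I = 44.9/43.15 = 1.041 mA.
P(R_c) = I²·R_c = (1.041)² × 13.0 = 14.08 mW.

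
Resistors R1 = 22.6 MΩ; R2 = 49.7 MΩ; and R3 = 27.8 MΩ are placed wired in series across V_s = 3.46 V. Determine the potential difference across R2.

V ≈ 1.72 V

Series total: ΣR = 22.6 + 49.7 + 27.8 = 100.1 MΩ.
By the voltage-divider rule, V = 3.46 × 49.70/100.1 = 1.718 V.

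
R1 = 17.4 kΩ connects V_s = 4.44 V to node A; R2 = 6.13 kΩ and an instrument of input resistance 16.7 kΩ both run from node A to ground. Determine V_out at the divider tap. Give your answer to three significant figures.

R2 ‖ R_L = (6.13 × 16.7)/(6.13 + 16.7) = 4.484 kΩ.
Voltage divider with the loaded lower leg: V_out = 4.44 × 4.484/(17.4 + 4.484) = 4.44 × 0.2049 = 0.9098 V.
(Unloaded it would be 1.16 V; the load pulls it down.)

V_out ≈ 0.910 V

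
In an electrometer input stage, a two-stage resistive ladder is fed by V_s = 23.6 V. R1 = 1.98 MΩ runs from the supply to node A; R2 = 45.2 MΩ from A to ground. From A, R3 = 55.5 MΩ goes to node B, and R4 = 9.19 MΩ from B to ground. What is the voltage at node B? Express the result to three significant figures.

Looking into the second stage from A: R3 + R4 = 64.69 MΩ appears in parallel with R2.
Effective lower resistance at A: R2 ‖ 64.69 = 26.61 MΩ.
First divider: V_A = V_s · 26.61/(1.98 + 26.61) = 21.97 V.
V_B = V_A × 0.1421 = 3.120 V.

V_B ≈ 3.12 V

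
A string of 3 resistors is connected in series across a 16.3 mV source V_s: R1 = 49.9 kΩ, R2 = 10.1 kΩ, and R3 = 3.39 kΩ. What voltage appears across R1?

V ≈ 12.8 mV

Total series resistance ΣR = 49.9 + 10.1 + 3.39 = 63.39 kΩ.
Voltage divider: V = V_s · (49.90 / 63.39) = 16.3 × 0.7872 = 12.83 mV.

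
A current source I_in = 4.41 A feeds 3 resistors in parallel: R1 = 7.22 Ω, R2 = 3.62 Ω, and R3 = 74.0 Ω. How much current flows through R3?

I ≈ 0.139 A

Total conductance ΣG = 1/7.22 + 1/3.62 + 1/74.0 = 0.4283 (units of 1/Ω).
R3 takes the fraction G_k/ΣG = 0.01351/0.4283 = 0.03155, so I = 4.41 × 0.03155 = 0.1392 A.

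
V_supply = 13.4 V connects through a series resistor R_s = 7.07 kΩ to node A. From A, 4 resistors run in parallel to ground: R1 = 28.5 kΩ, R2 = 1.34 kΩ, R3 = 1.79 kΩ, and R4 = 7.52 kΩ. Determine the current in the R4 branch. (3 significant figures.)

Combine the parallel branches: R_p = (1/28.5 + 1/1.34 + 1/1.79 + 1/7.52)⁻¹ = 0.6789 kΩ.
V_A by voltage divider: V_A = 13.4 × 0.6789/(7.07 + 0.6789) = 1.174 V.
I(R4) = V_A / R4 = 1.174/7.52 = 0.1561 mA.

I ≈ 0.156 mA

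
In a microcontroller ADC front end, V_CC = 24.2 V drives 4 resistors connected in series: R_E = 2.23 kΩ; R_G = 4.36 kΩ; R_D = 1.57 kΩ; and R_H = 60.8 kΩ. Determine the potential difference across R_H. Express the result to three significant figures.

ΣR = 2.23 + 4.36 + 1.57 + 60.8 = 68.96 kΩ.
By the voltage-divider rule, V = 24.2 × 60.80/68.96 = 21.34 V.

V ≈ 21.3 V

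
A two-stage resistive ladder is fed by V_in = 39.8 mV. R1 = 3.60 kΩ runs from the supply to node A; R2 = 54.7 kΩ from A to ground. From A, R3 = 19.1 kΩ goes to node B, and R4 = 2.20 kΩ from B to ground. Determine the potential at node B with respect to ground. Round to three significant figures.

V_B ≈ 3.33 mV

The second stage (R3 + R4 = 21.30 kΩ) loads node A in parallel with R2.
Effective lower resistance at A: R2 ‖ 21.30 = 15.33 kΩ.
First divider: V_A = V_in · 15.33/(3.60 + 15.33) = 32.23 mV.
Then the unloaded second divider: V_B = V_A × R4/(R3+R4) = 32.23 × 0.1033 = 3.329 mV.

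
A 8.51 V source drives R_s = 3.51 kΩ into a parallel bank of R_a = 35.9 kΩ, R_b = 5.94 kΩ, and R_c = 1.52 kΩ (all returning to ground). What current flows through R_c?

Combine the parallel branches: R_p = (1/35.9 + 1/5.94 + 1/1.52)⁻¹ = 1.171 kΩ.
Node voltage V_A = V_in · R_p/(R_s + R_p) = 8.51 × 0.2501 = 2.129 V.
I(R_c) = V_A / R_c = 2.129/1.52 = 1.400 mA.

I ≈ 1.40 mA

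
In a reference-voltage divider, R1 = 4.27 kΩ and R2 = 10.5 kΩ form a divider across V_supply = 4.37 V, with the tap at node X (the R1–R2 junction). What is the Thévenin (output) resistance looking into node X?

R_th ≈ 3.04 kΩ

With V_supply suppressed (replaced by a short), R_th = R1 ‖ R2 = (4.270 × 10.5)/(4.270 + 10.5) = 3.036 kΩ.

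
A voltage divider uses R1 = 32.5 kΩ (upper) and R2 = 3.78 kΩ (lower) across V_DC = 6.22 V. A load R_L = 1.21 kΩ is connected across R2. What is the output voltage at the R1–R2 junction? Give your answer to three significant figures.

The load sits in parallel with R2, giving an effective lower resistance R2' = R2·R_L/(R2+R_L) = 0.9166 kΩ.
Then V_out = V_DC · R2'/(R1 + R2') = 6.22 × 0.9166/33.42 = 0.1706 V.

V_out ≈ 0.171 V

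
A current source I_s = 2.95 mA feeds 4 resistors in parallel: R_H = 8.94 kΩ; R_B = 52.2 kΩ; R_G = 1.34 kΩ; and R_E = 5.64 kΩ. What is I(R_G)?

I ≈ 2.09 mA

ΣG = 1/8.94 + 1/52.2 + 1/1.34 + 1/5.64 = 1.055.
R_G takes the fraction G_k/ΣG = 0.7463/1.055 = 0.7076, so I = 2.95 × 0.7076 = 2.088 mA.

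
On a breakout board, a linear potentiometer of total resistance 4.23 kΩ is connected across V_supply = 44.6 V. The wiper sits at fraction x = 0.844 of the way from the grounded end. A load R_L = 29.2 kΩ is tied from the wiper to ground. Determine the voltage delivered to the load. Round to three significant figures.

Lower segment x·R_p = 3.570 kΩ; upper segment (1−x)·R_p = 0.6599 kΩ.
(x·R_p) ‖ R_L = 3.181 kΩ.
V_out = 44.6 × 3.181/(0.6599 + 3.181) = 36.94 V.
(Unloaded: V_out = x·V_supply = 37.6 V.)

V_out ≈ 36.9 V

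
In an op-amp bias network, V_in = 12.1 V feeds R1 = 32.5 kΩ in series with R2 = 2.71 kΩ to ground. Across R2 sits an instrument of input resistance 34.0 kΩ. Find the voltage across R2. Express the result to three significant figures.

First combine the lower leg with the load: R2 ‖ R_L = 2.510 kΩ.
Then V_out = V_in · R2'/(R1 + R2') = 12.1 × 2.510/35.01 = 0.8675 V.
(Unloaded it would be 0.931 V; the load pulls it down.)

V_out ≈ 0.867 V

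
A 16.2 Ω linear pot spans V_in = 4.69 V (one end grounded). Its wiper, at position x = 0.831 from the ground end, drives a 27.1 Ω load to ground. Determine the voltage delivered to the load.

Split the track: R_lower = x·R_p = 13.46 Ω, R_upper = (1−x)·R_p = 2.738 Ω.
Lower segment in parallel with the load: 13.46 ‖ 27.1 = 8.994 Ω.
Loaded-divider output: V_out = 4.69 × 0.7666 = 3.596 V.

V_out ≈ 3.60 V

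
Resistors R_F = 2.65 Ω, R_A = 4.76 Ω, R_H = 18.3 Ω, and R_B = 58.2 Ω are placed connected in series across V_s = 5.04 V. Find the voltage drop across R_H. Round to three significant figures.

V ≈ 1.10 V

ΣR = 2.65 + 4.76 + 18.3 + 58.2 = 83.91 Ω.
V = V_s · R/ΣR = 5.04 × 0.2181 = 1.099 V.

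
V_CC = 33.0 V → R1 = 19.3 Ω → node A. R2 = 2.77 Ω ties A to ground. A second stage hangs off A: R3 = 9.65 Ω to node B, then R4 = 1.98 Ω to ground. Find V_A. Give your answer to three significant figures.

V_A ≈ 3.43 V

Node A sees R2 in parallel with the series input of stage 2, R3 + R4 = 11.63 Ω.
R2 ‖ (R3+R4) = 2.237 Ω.
So V_A = 33.0 × 0.1039 = 3.428 V.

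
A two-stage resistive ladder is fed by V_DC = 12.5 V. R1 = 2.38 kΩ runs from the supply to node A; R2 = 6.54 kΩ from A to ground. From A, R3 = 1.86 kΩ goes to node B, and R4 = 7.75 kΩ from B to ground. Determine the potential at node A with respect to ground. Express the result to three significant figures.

V_A ≈ 7.76 V

Looking into the second stage from A: R3 + R4 = 9.610 kΩ appears in parallel with R2.
Effective lower resistance at A: R2 ‖ 9.610 = 3.892 kΩ.
First divider: V_A = V_DC · 3.892/(2.38 + 3.892) = 7.756 V.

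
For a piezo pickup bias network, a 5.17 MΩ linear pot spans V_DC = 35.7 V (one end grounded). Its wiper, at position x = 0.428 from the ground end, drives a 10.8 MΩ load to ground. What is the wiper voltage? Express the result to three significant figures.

Lower segment x·R_p = 2.213 MΩ; upper segment (1−x)·R_p = 2.957 MΩ.
(x·R_p) ‖ R_L = 1.836 MΩ.
V_out = 35.7 × 1.836/(2.957 + 1.836) = 13.68 V.

V_out ≈ 13.7 V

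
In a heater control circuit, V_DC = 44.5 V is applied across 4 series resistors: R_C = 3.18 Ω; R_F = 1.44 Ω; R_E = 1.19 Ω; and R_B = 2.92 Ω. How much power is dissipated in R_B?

P ≈ 75.9 W

ΣR = 8.730 Ω → I = 44.5/8.730 = 5.097 A.
P(R_B) = I²·R_B = (5.097)² × 2.92 = 75.87 W.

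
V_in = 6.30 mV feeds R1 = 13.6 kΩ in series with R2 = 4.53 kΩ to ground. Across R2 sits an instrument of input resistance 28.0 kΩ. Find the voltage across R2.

The load sits in parallel with R2, giving an effective lower resistance R2' = R2·R_L/(R2+R_L) = 3.899 kΩ.
Now apply the divider: V_out = 6.30 × 0.2228 = 1.404 mV.
(Unloaded it would be 1.57 mV; the load pulls it down.)

V_out ≈ 1.40 mV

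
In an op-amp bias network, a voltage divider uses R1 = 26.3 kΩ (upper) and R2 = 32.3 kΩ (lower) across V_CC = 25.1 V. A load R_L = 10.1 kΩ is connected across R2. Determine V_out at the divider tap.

The load sits in parallel with R2, giving an effective lower resistance R2' = R2·R_L/(R2+R_L) = 7.694 kΩ.
Voltage divider with the loaded lower leg: V_out = 25.1 × 7.694/(26.3 + 7.694) = 25.1 × 0.2263 = 5.681 V.
(Unloaded it would be 13.8 V; the load pulls it down.)

V_out ≈ 5.68 V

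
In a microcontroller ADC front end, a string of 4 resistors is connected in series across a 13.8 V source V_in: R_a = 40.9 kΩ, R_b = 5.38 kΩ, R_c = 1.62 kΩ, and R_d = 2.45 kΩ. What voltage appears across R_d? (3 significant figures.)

ΣR = 40.9 + 5.38 + 1.62 + 2.45 = 50.35 kΩ.
V = V_in · R/ΣR = 13.8 × 0.04866 = 0.6715 V.

V ≈ 0.671 V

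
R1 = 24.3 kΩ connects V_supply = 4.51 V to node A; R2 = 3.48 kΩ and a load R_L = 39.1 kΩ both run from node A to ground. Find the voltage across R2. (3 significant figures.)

V_out ≈ 0.524 V

The load sits in parallel with R2, giving an effective lower resistance R2' = R2·R_L/(R2+R_L) = 3.196 kΩ.
Then V_out = V_supply · R2'/(R1 + R2') = 4.51 × 3.196/27.50 = 0.5242 V.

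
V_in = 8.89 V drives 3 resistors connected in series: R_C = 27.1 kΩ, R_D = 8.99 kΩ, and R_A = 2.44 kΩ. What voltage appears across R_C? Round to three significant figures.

V ≈ 6.25 V

ΣR = 27.1 + 8.99 + 2.44 = 38.53 kΩ.
By the voltage-divider rule, V = 8.89 × 27.10/38.53 = 6.253 V.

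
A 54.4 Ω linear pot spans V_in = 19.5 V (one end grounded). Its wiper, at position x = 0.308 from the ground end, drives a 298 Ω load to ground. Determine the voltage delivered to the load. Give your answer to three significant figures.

V_out ≈ 5.78 V

Split the track: R_lower = x·R_p = 16.76 Ω, R_upper = (1−x)·R_p = 37.64 Ω.
Lower segment in parallel with the load: 16.76 ‖ 298 = 15.86 Ω.
V_out = 19.5 × 15.86/(37.64 + 15.86) = 5.781 V.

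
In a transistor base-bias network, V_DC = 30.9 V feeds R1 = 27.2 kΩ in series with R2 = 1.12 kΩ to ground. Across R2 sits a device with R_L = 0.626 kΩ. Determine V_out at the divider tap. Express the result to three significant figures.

V_out ≈ 0.450 V

The load sits in parallel with R2, giving an effective lower resistance R2' = R2·R_L/(R2+R_L) = 0.4016 kΩ.
Voltage divider with the loaded lower leg: V_out = 30.9 × 0.4016/(27.2 + 0.4016) = 30.9 × 0.01455 = 0.4495 V.
(Unloaded it would be 1.22 V; the load pulls it down.)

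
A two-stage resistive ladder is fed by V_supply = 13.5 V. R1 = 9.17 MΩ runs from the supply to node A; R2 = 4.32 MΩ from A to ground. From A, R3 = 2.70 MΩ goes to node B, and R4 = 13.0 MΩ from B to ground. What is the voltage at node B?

V_B ≈ 3.02 V

Looking into the second stage from A: R3 + R4 = 15.70 MΩ appears in parallel with R2.
R2 ‖ (R3+R4) = 3.388 MΩ.
V_A = 13.5 × 3.388/(9.17 + 3.388) = 3.642 V.
Then the unloaded second divider: V_B = V_A × R4/(R3+R4) = 3.642 × 0.8280 = 3.016 V.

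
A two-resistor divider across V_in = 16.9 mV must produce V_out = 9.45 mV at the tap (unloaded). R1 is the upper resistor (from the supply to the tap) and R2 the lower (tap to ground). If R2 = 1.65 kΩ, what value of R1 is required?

Required fraction k = V_out/V_in = 0.5592.
Rearranging, R1 = R2·(1−k)/k = 1.65 × 0.7884 = 1.301 kΩ.

R1 ≈ 1.30 kΩ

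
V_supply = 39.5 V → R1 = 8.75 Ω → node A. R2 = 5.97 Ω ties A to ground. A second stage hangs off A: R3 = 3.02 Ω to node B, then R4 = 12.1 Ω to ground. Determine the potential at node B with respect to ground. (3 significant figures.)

Looking into the second stage from A: R3 + R4 = 15.12 Ω appears in parallel with R2.
R2 ‖ (R3+R4) = 4.280 Ω.
So V_A = 39.5 × 0.3285 = 12.97 V.
Then the unloaded second divider: V_B = V_A × R4/(R3+R4) = 12.97 × 0.8003 = 10.38 V.

V_B ≈ 10.4 V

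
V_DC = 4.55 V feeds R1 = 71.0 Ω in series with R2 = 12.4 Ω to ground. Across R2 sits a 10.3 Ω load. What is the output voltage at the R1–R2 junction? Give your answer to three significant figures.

The load sits in parallel with R2, giving an effective lower resistance R2' = R2·R_L/(R2+R_L) = 5.626 Ω.
Voltage divider with the loaded lower leg: V_out = 4.55 × 5.626/(71.0 + 5.626) = 4.55 × 0.07343 = 0.3341 V.

V_out ≈ 0.334 V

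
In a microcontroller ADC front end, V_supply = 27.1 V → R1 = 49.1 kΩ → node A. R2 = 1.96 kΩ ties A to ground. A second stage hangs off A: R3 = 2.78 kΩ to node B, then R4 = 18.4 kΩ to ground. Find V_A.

Node A sees R2 in parallel with the series input of stage 2, R3 + R4 = 21.18 kΩ.
R2 ‖ (R3+R4) = 1.794 kΩ.
First divider: V_A = V_supply · 1.794/(49.1 + 1.794) = 0.9553 V.

V_A ≈ 0.955 V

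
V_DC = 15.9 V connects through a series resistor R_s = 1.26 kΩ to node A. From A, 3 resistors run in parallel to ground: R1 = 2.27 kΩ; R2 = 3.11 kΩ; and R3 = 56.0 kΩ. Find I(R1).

Combine the parallel branches: R_p = (1/2.27 + 1/3.11 + 1/56.0)⁻¹ = 1.282 kΩ.
V_A = 15.9 × 1.282/2.542 = 8.019 V.
I(R1) = V_A / R1 = 8.019/2.27 = 3.533 mA.

I ≈ 3.53 mA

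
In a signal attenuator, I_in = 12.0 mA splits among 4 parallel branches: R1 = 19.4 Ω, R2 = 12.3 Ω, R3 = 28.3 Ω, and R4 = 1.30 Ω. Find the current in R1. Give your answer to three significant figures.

I ≈ 0.660 mA

Total conductance ΣG = 1/19.4 + 1/12.3 + 1/28.3 + 1/1.30 = 0.9374 (units of 1/Ω).
Current divider: I(R1) = I_in · G_k/ΣG = 12.0 × (0.05155/0.9374) = 12.0 × 0.05499 = 0.6599 mA.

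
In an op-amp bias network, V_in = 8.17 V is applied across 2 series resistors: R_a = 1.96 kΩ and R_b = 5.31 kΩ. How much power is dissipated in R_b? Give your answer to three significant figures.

P ≈ 6.71 mW

Series current I = V_in/ΣR = 8.17/7.270 = 1.124 mA.
V(R_b) = I·R = 5.967 V; P = V·I = 5.967 × 1.124 = 6.706 mW.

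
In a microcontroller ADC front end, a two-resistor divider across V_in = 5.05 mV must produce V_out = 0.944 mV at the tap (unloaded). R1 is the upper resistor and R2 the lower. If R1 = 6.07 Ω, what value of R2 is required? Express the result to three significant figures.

R2 ≈ 1.40 Ω

Required fraction k = V_out/V_in = 0.1869.
Rearranging, R2 = R1·k/(1−k) = 6.07 × 0.2299 = 1.396 Ω.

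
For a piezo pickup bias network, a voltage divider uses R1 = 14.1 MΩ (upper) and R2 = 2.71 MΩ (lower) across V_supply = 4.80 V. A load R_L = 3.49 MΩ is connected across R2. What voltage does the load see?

V_out ≈ 0.469 V

The load sits in parallel with R2, giving an effective lower resistance R2' = R2·R_L/(R2+R_L) = 1.525 MΩ.
Then V_out = V_supply · R2'/(R1 + R2') = 4.80 × 1.525/15.63 = 0.4686 V.
(Unloaded it would be 0.774 V; the load pulls it down.)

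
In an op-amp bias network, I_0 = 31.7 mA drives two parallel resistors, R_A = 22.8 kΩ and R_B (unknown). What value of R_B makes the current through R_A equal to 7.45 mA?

R_B ≈ 7.00 kΩ

In a two-way split, I_A/I_0 = R_B/(R_A + R_B).
7.45/31.7 = R_B/(R_A + R_B) → R_B = R_A · (0.2350)/(1 − 0.2350) = 22.8 × 0.3072 = 7.005 kΩ.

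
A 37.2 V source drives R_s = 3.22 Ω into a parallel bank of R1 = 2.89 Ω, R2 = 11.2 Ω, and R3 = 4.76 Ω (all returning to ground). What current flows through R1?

Parallel bank: R_p = 1/(1/2.89 + 1/11.2 + 1/4.76) = 1.549 Ω.
V_A by voltage divider: V_A = 37.2 × 1.549/(3.22 + 1.549) = 12.09 V.
I(R1) = V_A / R1 = 12.09/2.89 = 4.182 A.

I ≈ 4.18 A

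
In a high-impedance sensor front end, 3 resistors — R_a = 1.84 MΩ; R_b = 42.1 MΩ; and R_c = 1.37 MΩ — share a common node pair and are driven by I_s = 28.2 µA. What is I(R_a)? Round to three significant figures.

I ≈ 11.8 µA

Conductances: ΣG = 1/1.84 + 1/42.1 + 1/1.37 = 1.297 (1/MΩ).
R_a takes the fraction G_k/ΣG = 0.5435/1.297 = 0.4190, so I = 28.2 × 0.4190 = 11.82 µA.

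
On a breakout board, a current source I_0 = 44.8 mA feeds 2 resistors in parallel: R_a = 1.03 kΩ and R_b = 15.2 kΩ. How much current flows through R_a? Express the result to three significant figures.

I ≈ 42.0 mA

Two-branch current divider: I_k = I_0 · R_other/(R_1 + R_2).
So I = 44.8 × 15.2/16.23 = 41.96 mA.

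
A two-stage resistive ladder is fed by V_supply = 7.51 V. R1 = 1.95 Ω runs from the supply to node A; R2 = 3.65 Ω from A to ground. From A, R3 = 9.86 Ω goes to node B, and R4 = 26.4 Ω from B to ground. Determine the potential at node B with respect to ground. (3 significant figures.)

The second stage (R3 + R4 = 36.26 Ω) loads node A in parallel with R2.
Effective lower resistance at A: R2 ‖ 36.26 = 3.316 Ω.
So V_A = 7.51 × 0.6297 = 4.729 V.
V_B = V_A × 0.7281 = 3.443 V.

V_B ≈ 3.44 V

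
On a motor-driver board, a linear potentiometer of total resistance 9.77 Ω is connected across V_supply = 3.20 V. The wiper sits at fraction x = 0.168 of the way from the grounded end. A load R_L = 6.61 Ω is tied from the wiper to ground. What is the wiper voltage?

The pot divides into 8.129 Ω above the wiper and 1.641 Ω below.
Lower segment in parallel with the load: 1.641 ‖ 6.61 = 1.315 Ω.
Loaded-divider output: V_out = 3.20 × 0.1392 = 0.4456 V.

V_out ≈ 0.446 V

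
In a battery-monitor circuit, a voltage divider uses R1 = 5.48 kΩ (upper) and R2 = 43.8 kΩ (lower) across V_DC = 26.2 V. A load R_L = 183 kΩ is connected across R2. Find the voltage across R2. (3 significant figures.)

The load sits in parallel with R2, giving an effective lower resistance R2' = R2·R_L/(R2+R_L) = 35.34 kΩ.
Then V_out = V_DC · R2'/(R1 + R2') = 26.2 × 35.34/40.82 = 22.68 V.

V_out ≈ 22.7 V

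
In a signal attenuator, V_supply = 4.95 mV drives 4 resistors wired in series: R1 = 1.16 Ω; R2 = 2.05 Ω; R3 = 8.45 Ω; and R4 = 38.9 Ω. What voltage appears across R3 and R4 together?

Total series resistance ΣR = 1.16 + 2.05 + 8.45 + 38.9 = 50.56 Ω.
R_{R3..R4} = 8.45 + 38.9 = 47.35 Ω.
By the voltage-divider rule, V = 4.95 × 47.35/50.56 = 4.636 mV.

V ≈ 4.64 mV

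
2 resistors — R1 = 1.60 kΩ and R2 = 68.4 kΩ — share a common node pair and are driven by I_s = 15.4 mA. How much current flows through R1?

I ≈ 15.0 mA

For two parallel branches, I_k = I_s · (other R)/(sum of R).
I(R1) = 15.4 × 68.4/(1.60 + 68.4) = 15.4 × 0.9771 = 15.05 mA.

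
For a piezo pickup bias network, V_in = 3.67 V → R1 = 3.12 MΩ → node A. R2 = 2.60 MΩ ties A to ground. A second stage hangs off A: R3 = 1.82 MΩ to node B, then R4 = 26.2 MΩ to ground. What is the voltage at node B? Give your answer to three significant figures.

The second stage (R3 + R4 = 28.02 MΩ) loads node A in parallel with R2.
R2 ‖ (R3+R4) = 2.379 MΩ.
First divider: V_A = V_in · 2.379/(3.12 + 2.379) = 1.588 V.
V_B = V_A × 0.9350 = 1.485 V.

V_B ≈ 1.48 V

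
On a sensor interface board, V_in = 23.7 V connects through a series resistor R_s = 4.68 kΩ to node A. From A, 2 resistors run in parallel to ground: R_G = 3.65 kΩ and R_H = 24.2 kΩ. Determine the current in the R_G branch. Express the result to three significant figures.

I ≈ 2.62 mA

Equivalent of the parallel group: R_p = 3.172 kΩ.
Node voltage V_A = V_in · R_p/(R_s + R_p) = 23.7 × 0.4039 = 9.574 V.
Branch current I = V_A/R_G = 9.574/3.65 = 2.623 mA.
(Check via current divider: I_total = 3.018 mA; share G_k/ΣG = 0.8689 → same result.)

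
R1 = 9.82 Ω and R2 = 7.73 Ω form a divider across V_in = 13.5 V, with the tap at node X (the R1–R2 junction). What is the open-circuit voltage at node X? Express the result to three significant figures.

V_th ≈ 5.95 V

With X open, the divider is unloaded: V_th = 13.5 × 7.73/17.55 = 5.946 V.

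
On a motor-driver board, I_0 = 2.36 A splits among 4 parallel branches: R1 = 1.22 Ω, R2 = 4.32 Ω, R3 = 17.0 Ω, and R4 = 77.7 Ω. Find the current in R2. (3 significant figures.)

I ≈ 0.487 A

ΣG = 1/1.22 + 1/4.32 + 1/17.0 + 1/77.7 = 1.123.
R2 takes the fraction G_k/ΣG = 0.2315/1.123 = 0.2062, so I = 2.36 × 0.2062 = 0.4865 A.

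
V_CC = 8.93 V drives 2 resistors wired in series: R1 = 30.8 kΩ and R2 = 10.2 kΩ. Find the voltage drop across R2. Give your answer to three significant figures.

Total series resistance ΣR = 30.8 + 10.2 = 41.00 kΩ.
V = V_CC · R/ΣR = 8.93 × 0.2488 = 2.222 V.

V ≈ 2.22 V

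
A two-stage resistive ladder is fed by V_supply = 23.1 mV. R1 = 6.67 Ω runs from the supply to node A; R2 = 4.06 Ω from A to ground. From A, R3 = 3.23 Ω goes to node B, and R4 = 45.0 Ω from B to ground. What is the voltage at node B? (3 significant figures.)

V_B ≈ 7.75 mV

Node A sees R2 in parallel with the series input of stage 2, R3 + R4 = 48.23 Ω.
Effective lower resistance at A: R2 ‖ 48.23 = 3.745 Ω.
So V_A = 23.1 × 0.3596 = 8.306 mV.
Then the unloaded second divider: V_B = V_A × R4/(R3+R4) = 8.306 × 0.9330 = 7.750 mV.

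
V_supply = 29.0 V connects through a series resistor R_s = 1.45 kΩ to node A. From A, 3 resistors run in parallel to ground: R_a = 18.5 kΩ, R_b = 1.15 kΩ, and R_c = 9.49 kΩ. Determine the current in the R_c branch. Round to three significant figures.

I ≈ 1.23 mA

Equivalent of the parallel group: R_p = 0.9718 kΩ.
Node voltage V_A = V_supply · R_p/(R_s + R_p) = 29.0 × 0.4013 = 11.64 V.
Branch current I = V_A/R_c = 11.64/9.49 = 1.226 mA.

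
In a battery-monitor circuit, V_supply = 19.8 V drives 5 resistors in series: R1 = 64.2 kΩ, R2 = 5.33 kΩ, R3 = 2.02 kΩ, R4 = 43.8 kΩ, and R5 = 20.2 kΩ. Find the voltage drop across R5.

Total series resistance ΣR = 64.2 + 5.33 + 2.02 + 43.8 + 20.2 = 135.6 kΩ.
Voltage divider: V = V_supply · (20.20 / 135.6) = 19.8 × 0.1490 = 2.951 V.

V ≈ 2.95 V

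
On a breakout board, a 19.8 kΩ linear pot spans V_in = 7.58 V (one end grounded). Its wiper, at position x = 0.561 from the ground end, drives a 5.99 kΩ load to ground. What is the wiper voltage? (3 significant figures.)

V_out ≈ 2.34 V

Split the track: R_lower = x·R_p = 11.11 kΩ, R_upper = (1−x)·R_p = 8.692 kΩ.
R_L loads the lower segment: effective lower R = 3.891 kΩ.
Then V_out = V_in · 3.891/(8.692 + 3.891) = 2.344 V.
(Unloaded: V_out = x·V_in = 4.25 V.)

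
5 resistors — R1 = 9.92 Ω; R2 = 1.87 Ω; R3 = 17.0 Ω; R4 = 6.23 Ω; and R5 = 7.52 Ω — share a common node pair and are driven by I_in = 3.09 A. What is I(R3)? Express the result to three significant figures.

ΣG = 1/9.92 + 1/1.87 + 1/17.0 + 1/6.23 + 1/7.52 = 0.9879.
By the current-divider rule, I = I_in · G_k/ΣG = 3.09 × 0.05955 = 0.1840 A.

I ≈ 0.184 A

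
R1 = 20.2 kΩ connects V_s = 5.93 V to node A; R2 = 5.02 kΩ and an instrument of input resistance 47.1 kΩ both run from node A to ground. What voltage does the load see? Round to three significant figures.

V_out ≈ 1.09 V

The load sits in parallel with R2, giving an effective lower resistance R2' = R2·R_L/(R2+R_L) = 4.536 kΩ.
Voltage divider with the loaded lower leg: V_out = 5.93 × 4.536/(20.2 + 4.536) = 5.93 × 0.1834 = 1.088 V.
(Unloaded it would be 1.18 V; the load pulls it down.)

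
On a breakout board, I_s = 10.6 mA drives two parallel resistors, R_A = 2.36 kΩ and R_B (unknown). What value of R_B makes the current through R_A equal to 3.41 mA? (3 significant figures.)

The fraction through R_A equals R_B/(R_A+R_B).
With f = 0.3217, R_B = R_A · f/(1−f) = 2.36 × 0.4743 = 1.119 kΩ.

R_B ≈ 1.12 kΩ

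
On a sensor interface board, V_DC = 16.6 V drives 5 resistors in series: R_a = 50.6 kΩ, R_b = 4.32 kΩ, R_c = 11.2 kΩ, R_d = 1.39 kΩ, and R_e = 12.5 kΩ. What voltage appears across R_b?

Total series resistance ΣR = 50.6 + 4.32 + 11.2 + 1.39 + 12.5 = 80.01 kΩ.
V = V_DC · R/ΣR = 16.6 × 0.05399 = 0.8963 V.

V ≈ 0.896 V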